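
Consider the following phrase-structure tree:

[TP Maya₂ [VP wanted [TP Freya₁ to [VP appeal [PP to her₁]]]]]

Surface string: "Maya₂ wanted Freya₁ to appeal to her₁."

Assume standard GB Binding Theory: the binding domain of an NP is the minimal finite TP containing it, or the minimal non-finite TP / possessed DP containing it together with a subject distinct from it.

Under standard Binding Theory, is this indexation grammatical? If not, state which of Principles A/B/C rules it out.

Principle B

The two coindexed NPs are *Freya₁* and *her₁*.
*her₁* is a pronoun. Its binding domain is the embedded TP, whose subject is Freya₁.
*Freya₁* c-commands it within that domain and carries the same index.
The pronoun is locally bound → Principle B violation.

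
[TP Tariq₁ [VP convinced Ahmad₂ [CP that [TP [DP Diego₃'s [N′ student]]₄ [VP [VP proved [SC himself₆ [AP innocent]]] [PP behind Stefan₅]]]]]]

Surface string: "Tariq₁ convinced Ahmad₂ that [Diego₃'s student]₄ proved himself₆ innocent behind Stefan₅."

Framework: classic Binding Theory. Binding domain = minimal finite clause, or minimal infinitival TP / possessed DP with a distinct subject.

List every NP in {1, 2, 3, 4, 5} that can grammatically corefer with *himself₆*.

*himself* is an anaphor, so Principle A applies: it must be bound in its binding domain.
Binding domain of *himself₆*: the embedded TP, whose subject is [Diego₃'s student]₄.
*Tariq₁* c-commands the anaphor but is outside its binding domain → cannot satisfy Principle A.
*Ahmad₂* c-commands the anaphor but is outside its binding domain → cannot satisfy Principle A.
*Diego₃* does not c-command the anaphor → cannot bind it.
*[Diego₃'s student]₄* c-commands the anaphor within its binding domain → licit binder.
*Stefan₅* does not c-command the anaphor → cannot bind it.

{4}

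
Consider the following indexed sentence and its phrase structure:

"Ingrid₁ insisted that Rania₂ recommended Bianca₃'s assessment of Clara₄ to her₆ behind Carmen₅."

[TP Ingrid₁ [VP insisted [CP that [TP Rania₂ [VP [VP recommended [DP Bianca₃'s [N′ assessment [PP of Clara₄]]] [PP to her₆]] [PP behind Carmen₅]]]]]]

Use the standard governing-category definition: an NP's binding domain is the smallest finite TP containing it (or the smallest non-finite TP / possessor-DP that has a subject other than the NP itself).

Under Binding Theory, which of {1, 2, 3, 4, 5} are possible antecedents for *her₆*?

{1, 3, 4, 5}

*her* is a pronoun, so Principle B applies: it must be free in its binding domain.
Binding domain of *her₆*: the embedded TP, whose subject is Rania₂.
*Ingrid₁* c-commands the pronoun but from outside its binding domain, and is not c-commanded by it → coindexation permitted.
*Rania₂* c-commands the pronoun within its binding domain → coindexation would violate Principle B.
*Bianca₃* and the pronoun do not c-command one another → neither Principle B nor Principle C is at stake; coindexation permitted.
*Clara₄* and the pronoun do not c-command one another → neither Principle B nor Principle C is at stake; coindexation permitted.
*Carmen₅* and the pronoun do not c-command one another → neither Principle B nor Principle C is at stake; coindexation permitted.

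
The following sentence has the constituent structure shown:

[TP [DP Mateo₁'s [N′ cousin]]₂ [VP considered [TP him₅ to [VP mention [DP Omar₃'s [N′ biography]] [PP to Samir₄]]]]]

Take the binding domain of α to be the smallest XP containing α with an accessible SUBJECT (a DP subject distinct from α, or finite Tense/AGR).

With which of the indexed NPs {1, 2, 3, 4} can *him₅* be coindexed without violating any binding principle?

{1}

*him* is a pronoun, so Principle B applies: it must be free in its binding domain.
Binding domain of *him₅*: the matrix TP, whose subject is [Mateo₁'s cousin]₂.
*Mateo₁* and the pronoun do not c-command one another → neither Principle B nor Principle C is at stake; coindexation permitted.
*[Mateo₁'s cousin]₂* c-commands the pronoun within its binding domain → coindexation would violate Principle B.
*Omar₃*: the pronoun c-commands this R-expression → coindexation would violate Principle C on *Omar₃*.
*Samir₄*: the pronoun c-commands this R-expression → coindexation would violate Principle C on *Samir₄*.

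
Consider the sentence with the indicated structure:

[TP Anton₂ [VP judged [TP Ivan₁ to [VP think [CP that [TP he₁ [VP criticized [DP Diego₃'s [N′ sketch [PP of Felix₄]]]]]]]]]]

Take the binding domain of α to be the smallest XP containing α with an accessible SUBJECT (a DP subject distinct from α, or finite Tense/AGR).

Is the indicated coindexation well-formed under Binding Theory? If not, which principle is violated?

The two coindexed NPs are *Ivan₁* and *he₁*.
*he₁* is a pronoun; nothing c-commands it within its binding domain (the embedded TP.), so Principle B holds trivially.
*Ivan₁* is an R-expression; *he₁* does not c-command it, and no other NP shares its index, so Principle C is satisfied.
All principles are respected.

grammatical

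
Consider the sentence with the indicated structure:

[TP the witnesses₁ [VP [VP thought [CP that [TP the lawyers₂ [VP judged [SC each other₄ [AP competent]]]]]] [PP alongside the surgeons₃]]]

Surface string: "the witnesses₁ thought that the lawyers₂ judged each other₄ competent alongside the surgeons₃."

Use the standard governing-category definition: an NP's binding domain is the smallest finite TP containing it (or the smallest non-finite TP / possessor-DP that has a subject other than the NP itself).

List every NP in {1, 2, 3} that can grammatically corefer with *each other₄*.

*each other* is an anaphor, so Principle A applies: it must be bound in its binding domain.
Binding domain of *each other₄*: the embedded TP, whose subject is the lawyers₂.
*the witnesses₁* c-commands the anaphor but is outside its binding domain → cannot satisfy Principle A.
*the lawyers₂* c-commands the anaphor within its binding domain → licit binder.
*the surgeons₃* does not c-command the anaphor → cannot bind it.

{2}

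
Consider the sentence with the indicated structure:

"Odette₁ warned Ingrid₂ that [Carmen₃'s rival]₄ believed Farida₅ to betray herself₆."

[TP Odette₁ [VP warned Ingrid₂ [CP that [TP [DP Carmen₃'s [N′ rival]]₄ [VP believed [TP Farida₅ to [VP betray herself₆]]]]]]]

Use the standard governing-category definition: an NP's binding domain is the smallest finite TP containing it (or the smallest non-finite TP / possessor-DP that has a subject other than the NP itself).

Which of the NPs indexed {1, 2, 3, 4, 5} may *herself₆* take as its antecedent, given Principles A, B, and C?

*herself* is an anaphor, so Principle A applies: it must be bound in its binding domain.
Binding domain of *herself₆*: the embedded TP, whose subject is Farida₅.
*Odette₁* c-commands the anaphor but is outside its binding domain → cannot satisfy Principle A.
*Ingrid₂* c-commands the anaphor but is outside its binding domain → cannot satisfy Principle A.
*Carmen₃* does not c-command the anaphor → cannot bind it.
*[Carmen₃'s rival]₄* c-commands the anaphor but is outside its binding domain → cannot satisfy Principle A.
*Farida₅* c-commands the anaphor within its binding domain → licit binder.

{5}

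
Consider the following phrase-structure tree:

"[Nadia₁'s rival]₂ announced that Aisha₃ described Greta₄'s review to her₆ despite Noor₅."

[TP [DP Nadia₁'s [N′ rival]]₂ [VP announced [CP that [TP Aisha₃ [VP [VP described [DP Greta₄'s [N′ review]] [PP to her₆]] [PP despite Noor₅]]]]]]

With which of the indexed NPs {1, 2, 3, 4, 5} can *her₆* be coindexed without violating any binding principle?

{1, 2, 4, 5}

*her* is a pronoun, so Principle B applies: it must be free in its binding domain.
Binding domain of *her₆*: the embedded TP, whose subject is Aisha₃.
*Nadia₁* and the pronoun do not c-command one another → neither Principle B nor Principle C is at stake; coindexation permitted.
*[Nadia₁'s rival]₂* c-commands the pronoun but from outside its binding domain, and is not c-commanded by it → coindexation permitted.
*Aisha₃* c-commands the pronoun within its binding domain → coindexation would violate Principle B.
*Greta₄* and the pronoun do not c-command one another → neither Principle B nor Principle C is at stake; coindexation permitted.
*Noor₅* and the pronoun do not c-command one another → neither Principle B nor Principle C is at stake; coindexation permitted.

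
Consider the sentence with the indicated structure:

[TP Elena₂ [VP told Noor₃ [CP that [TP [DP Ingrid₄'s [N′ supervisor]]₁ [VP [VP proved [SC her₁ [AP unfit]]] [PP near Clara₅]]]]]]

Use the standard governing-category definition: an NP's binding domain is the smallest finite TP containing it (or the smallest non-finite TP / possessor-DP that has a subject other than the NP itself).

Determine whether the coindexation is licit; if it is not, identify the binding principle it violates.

Principle B

The two coindexed NPs are *[Ingrid₄'s supervisor]₁* and *her₁*.
*her₁* is a pronoun. Its binding domain is the embedded TP, whose subject is [Ingrid₄'s supervisor]₁.
*[Ingrid₄'s supervisor]₁* c-commands it within that domain and carries the same index.
The pronoun is locally bound → Principle B violation.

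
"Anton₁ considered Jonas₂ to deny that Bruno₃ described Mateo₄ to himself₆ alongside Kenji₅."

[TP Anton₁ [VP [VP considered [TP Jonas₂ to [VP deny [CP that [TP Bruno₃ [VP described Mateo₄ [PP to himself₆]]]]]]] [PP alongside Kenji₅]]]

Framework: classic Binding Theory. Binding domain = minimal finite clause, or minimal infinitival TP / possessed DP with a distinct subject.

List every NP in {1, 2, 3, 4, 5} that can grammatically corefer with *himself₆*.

*himself* is an anaphor, so Principle A applies: it must be bound in its binding domain.
Binding domain of *himself₆*: the embedded TP, whose subject is Bruno₃.
*Anton₁* c-commands the anaphor but is outside its binding domain → cannot satisfy Principle A.
*Jonas₂* c-commands the anaphor but is outside its binding domain → cannot satisfy Principle A.
*Bruno₃* c-commands the anaphor within its binding domain → licit binder.
*Mateo₄* c-commands the anaphor within its binding domain → licit binder.
*Kenji₅* does not c-command the anaphor → cannot bind it.

{3, 4}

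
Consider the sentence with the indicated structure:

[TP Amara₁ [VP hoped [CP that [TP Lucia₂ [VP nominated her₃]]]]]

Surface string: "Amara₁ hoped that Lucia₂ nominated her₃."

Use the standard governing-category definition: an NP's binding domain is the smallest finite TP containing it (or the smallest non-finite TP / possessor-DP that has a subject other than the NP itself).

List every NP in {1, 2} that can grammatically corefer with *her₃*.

*her* is a pronoun, so Principle B applies: it must be free in its binding domain.
Binding domain of *her₃*: the embedded TP, whose subject is Lucia₂.
*Amara₁* c-commands the pronoun but from outside its binding domain, and is not c-commanded by it → coindexation permitted.
*Lucia₂* c-commands the pronoun within its binding domain → coindexation would violate Principle B.

{1}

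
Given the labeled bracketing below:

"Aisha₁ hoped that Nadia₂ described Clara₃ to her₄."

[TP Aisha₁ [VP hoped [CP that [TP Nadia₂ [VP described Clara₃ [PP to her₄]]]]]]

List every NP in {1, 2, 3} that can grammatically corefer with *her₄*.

{1}

*her* is a pronoun, so Principle B applies: it must be free in its binding domain.
Binding domain of *her₄*: the embedded TP, whose subject is Nadia₂.
*Aisha₁* c-commands the pronoun but from outside its binding domain, and is not c-commanded by it → coindexation permitted.
*Nadia₂* c-commands the pronoun within its binding domain → coindexation would violate Principle B.
*Clara₃* c-commands the pronoun within its binding domain → coindexation would violate Principle B.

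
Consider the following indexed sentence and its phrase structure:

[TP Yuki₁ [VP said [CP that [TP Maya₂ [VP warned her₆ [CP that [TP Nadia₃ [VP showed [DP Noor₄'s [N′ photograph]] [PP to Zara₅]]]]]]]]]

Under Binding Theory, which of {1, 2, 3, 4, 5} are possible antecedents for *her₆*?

{1}

*her* is a pronoun, so Principle B applies: it must be free in its binding domain.
Binding domain of *her₆*: the embedded TP, whose subject is Maya₂.
*Yuki₁* c-commands the pronoun but from outside its binding domain, and is not c-commanded by it → coindexation permitted.
*Maya₂* c-commands the pronoun within its binding domain → coindexation would violate Principle B.
*Nadia₃*: the pronoun c-commands this R-expression → coindexation would violate Principle C on *Nadia₃*.
*Noor₄*: the pronoun c-commands this R-expression → coindexation would violate Principle C on *Noor₄*.
*Zara₅*: the pronoun c-commands this R-expression → coindexation would violate Principle C on *Zara₅*.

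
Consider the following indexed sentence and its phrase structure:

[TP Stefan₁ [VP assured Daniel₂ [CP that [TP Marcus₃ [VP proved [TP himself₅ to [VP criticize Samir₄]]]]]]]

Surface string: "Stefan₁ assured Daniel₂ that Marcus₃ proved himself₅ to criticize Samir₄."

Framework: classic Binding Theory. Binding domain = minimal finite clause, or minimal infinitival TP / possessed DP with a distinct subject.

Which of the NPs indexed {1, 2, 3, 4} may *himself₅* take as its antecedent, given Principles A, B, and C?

{3}

*himself* is an anaphor, so Principle A applies: it must be bound in its binding domain.
Binding domain of *himself₅*: the embedded TP, whose subject is Marcus₃.
*Stefan₁* c-commands the anaphor but is outside its binding domain → cannot satisfy Principle A.
*Daniel₂* c-commands the anaphor but is outside its binding domain → cannot satisfy Principle A.
*Marcus₃* c-commands the anaphor within its binding domain → licit binder.
*Samir₄* does not c-command the anaphor → cannot bind it.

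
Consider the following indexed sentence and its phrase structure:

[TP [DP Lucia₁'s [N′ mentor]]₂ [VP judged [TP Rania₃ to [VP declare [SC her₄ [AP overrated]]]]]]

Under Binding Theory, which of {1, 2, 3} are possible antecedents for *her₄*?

{1, 2}

*her* is a pronoun, so Principle B applies: it must be free in its binding domain.
Binding domain of *her₄*: the embedded TP, whose subject is Rania₃.
*Lucia₁* and the pronoun do not c-command one another → neither Principle B nor Principle C is at stake; coindexation permitted.
*[Lucia₁'s mentor]₂* c-commands the pronoun but from outside its binding domain, and is not c-commanded by it → coindexation permitted.
*Rania₃* c-commands the pronoun within its binding domain → coindexation would violate Principle B.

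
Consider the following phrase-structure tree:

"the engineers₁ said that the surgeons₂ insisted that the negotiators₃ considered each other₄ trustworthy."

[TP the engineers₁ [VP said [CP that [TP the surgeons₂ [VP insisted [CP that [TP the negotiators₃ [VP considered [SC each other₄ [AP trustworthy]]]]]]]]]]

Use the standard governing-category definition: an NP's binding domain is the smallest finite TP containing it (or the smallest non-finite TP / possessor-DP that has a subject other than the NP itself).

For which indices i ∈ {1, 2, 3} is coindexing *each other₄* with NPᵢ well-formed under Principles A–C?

{3}

*each other* is an anaphor, so Principle A applies: it must be bound in its binding domain.
Binding domain of *each other₄*: the embedded TP, whose subject is the negotiators₃.
*the engineers₁* c-commands the anaphor but is outside its binding domain → cannot satisfy Principle A.
*the surgeons₂* c-commands the anaphor but is outside its binding domain → cannot satisfy Principle A.
*the negotiators₃* c-commands the anaphor within its binding domain → licit binder.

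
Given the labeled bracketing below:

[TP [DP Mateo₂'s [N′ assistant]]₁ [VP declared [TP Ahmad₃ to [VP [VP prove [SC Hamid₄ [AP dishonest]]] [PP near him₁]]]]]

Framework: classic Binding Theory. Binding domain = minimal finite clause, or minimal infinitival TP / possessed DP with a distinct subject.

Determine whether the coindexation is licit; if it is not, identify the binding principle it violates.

The two coindexed NPs are *[Mateo₂'s assistant]₁* and *him₁*.
*him₁* is a pronoun; its binding domain is the embedded TP, whose subject is Ahmad₃. Within that domain it is c-commanded only by *Ahmad₃*, which carries a different index — the pronoun is free locally, so Principle B holds.
*[Mateo₂'s assistant]₁* is an R-expression; *him₁* does not c-command it, and no other NP shares its index, so Principle C is satisfied.
All principles are respected.

grammatical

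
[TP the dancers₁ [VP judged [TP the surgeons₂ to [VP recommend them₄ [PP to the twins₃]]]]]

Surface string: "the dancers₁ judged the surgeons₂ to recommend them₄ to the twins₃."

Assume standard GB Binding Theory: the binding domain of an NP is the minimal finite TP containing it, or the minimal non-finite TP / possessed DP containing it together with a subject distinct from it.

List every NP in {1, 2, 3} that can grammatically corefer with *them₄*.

*them* is a pronoun, so Principle B applies: it must be free in its binding domain.
Binding domain of *them₄*: the embedded TP, whose subject is the surgeons₂.
*the dancers₁* c-commands the pronoun but from outside its binding domain, and is not c-commanded by it → coindexation permitted.
*the surgeons₂* c-commands the pronoun within its binding domain → coindexation would violate Principle B.
*the twins₃*: the pronoun c-commands this R-expression → coindexation would violate Principle C on *the twins₃*.

{1}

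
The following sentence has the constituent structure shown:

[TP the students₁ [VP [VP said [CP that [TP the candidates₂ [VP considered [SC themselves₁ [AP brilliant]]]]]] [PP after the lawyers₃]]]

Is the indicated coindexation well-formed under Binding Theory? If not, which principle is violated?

The two coindexed NPs are *the students₁* and *themselves₁*.
*themselves₁* is an anaphor. Principle A requires it to be bound within its binding domain — the embedded TP, whose subject is the candidates₂.
Within that domain it is c-commanded by *the candidates₂*, which does not share its index.
*the students₁* does c-command the anaphor, but from outside its binding domain.
The anaphor is unbound in its domain → Principle A violation.

Principle A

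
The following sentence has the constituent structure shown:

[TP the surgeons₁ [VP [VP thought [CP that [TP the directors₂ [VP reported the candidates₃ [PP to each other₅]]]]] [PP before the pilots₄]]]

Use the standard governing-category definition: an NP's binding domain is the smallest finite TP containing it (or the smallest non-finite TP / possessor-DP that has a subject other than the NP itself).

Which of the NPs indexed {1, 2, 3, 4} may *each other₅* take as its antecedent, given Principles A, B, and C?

*each other* is an anaphor, so Principle A applies: it must be bound in its binding domain.
Binding domain of *each other₅*: the embedded TP, whose subject is the directors₂.
*the surgeons₁* c-commands the anaphor but is outside its binding domain → cannot satisfy Principle A.
*the directors₂* c-commands the anaphor within its binding domain → licit binder.
*the candidates₃* c-commands the anaphor within its binding domain → licit binder.
*the pilots₄* does not c-command the anaphor → cannot bind it.

{2, 3}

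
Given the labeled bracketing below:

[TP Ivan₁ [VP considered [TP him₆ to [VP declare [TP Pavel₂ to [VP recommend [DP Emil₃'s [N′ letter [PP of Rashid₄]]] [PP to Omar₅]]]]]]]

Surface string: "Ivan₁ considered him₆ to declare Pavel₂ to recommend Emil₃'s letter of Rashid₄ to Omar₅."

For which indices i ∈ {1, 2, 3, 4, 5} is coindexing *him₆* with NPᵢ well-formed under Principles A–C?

*him* is a pronoun, so Principle B applies: it must be free in its binding domain.
Binding domain of *him₆*: the matrix TP, whose subject is Ivan₁.
*Ivan₁* c-commands the pronoun within its binding domain → coindexation would violate Principle B.
*Pavel₂*: the pronoun c-commands this R-expression → coindexation would violate Principle C on *Pavel₂*.
*Emil₃*: the pronoun c-commands this R-expression → coindexation would violate Principle C on *Emil₃*.
*Rashid₄*: the pronoun c-commands this R-expression → coindexation would violate Principle C on *Rashid₄*.
*Omar₅*: the pronoun c-commands this R-expression → coindexation would violate Principle C on *Omar₅*.

none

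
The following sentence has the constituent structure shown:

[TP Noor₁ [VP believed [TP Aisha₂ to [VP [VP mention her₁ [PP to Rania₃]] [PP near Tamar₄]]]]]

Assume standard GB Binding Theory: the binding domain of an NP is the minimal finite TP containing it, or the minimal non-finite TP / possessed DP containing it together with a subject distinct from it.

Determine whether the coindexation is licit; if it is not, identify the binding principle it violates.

grammatical

The two coindexed NPs are *Noor₁* and *her₁*.
*her₁* is a pronoun; its binding domain is the embedded TP, whose subject is Aisha₂. Within that domain it is c-commanded only by *Aisha₂*, which carries a different index — the pronoun is free locally, so Principle B holds.
*Noor₁* is an R-expression; *her₁* does not c-command it, and no other NP shares its index, so Principle C is satisfied.
All principles are respected.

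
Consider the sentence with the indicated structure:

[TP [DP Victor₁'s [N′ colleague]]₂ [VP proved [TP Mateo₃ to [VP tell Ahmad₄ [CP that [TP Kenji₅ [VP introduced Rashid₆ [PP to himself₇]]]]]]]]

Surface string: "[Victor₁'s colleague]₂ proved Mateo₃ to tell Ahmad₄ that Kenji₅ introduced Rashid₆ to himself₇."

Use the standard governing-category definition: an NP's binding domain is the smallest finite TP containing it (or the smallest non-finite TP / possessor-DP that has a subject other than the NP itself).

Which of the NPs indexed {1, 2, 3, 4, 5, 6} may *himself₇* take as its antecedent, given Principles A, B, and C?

{5, 6}

*himself* is an anaphor, so Principle A applies: it must be bound in its binding domain.
Binding domain of *himself₇*: the embedded TP, whose subject is Kenji₅.
*Victor₁* does not c-command the anaphor → cannot bind it.
*[Victor₁'s colleague]₂* c-commands the anaphor but is outside its binding domain → cannot satisfy Principle A.
*Mateo₃* c-commands the anaphor but is outside its binding domain → cannot satisfy Principle A.
*Ahmad₄* c-commands the anaphor but is outside its binding domain → cannot satisfy Principle A.
*Kenji₅* c-commands the anaphor within its binding domain → licit binder.
*Rashid₆* c-commands the anaphor within its binding domain → licit binder.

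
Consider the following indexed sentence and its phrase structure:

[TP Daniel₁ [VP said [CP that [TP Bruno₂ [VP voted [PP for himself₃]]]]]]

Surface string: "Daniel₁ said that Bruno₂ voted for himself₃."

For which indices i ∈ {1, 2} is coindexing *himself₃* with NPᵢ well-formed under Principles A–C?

*himself* is an anaphor, so Principle A applies: it must be bound in its binding domain.
Binding domain of *himself₃*: the embedded TP, whose subject is Bruno₂.
*Daniel₁* c-commands the anaphor but is outside its binding domain → cannot satisfy Principle A.
*Bruno₂* c-commands the anaphor within its binding domain → licit binder.

{2}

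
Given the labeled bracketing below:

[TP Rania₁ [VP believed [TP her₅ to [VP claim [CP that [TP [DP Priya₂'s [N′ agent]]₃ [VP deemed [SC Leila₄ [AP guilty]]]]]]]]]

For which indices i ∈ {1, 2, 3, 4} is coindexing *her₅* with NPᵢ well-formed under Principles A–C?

*her* is a pronoun, so Principle B applies: it must be free in its binding domain.
Binding domain of *her₅*: the matrix TP, whose subject is Rania₁.
*Rania₁* c-commands the pronoun within its binding domain → coindexation would violate Principle B.
*Priya₂*: the pronoun c-commands this R-expression → coindexation would violate Principle C on *Priya₂*.
*[Priya₂'s agent]₃*: the pronoun c-commands this R-expression → coindexation would violate Principle C on *[Priya₂'s agent]₃*.
*Leila₄*: the pronoun c-commands this R-expression → coindexation would violate Principle C on *Leila₄*.

none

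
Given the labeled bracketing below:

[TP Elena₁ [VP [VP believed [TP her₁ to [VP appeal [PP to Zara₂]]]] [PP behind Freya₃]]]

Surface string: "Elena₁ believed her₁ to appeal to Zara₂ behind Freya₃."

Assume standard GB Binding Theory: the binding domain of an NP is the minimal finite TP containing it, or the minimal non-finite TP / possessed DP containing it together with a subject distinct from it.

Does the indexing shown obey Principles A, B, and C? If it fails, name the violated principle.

The two coindexed NPs are *Elena₁* and *her₁*.
*her₁* is a pronoun. Its binding domain is the matrix TP, whose subject is Elena₁.
*Elena₁* c-commands it within that domain and carries the same index.
The pronoun is locally bound → Principle B violation.

Principle B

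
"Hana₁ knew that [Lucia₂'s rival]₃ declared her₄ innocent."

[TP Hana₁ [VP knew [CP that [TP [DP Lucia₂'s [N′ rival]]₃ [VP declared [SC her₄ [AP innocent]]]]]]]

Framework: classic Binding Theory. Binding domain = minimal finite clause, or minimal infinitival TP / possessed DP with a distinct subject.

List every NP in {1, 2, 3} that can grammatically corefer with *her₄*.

{1, 2}

*her* is a pronoun, so Principle B applies: it must be free in its binding domain.
Binding domain of *her₄*: the embedded TP, whose subject is [Lucia₂'s rival]₃.
*Hana₁* c-commands the pronoun but from outside its binding domain, and is not c-commanded by it → coindexation permitted.
*Lucia₂* and the pronoun do not c-command one another → neither Principle B nor Principle C is at stake; coindexation permitted.
*[Lucia₂'s rival]₃* c-commands the pronoun within its binding domain → coindexation would violate Principle B.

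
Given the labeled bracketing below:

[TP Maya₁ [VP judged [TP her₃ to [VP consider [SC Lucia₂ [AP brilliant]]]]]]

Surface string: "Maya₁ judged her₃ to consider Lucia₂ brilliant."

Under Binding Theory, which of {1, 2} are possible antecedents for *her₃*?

none

*her* is a pronoun, so Principle B applies: it must be free in its binding domain.
Binding domain of *her₃*: the matrix TP, whose subject is Maya₁.
*Maya₁* c-commands the pronoun within its binding domain → coindexation would violate Principle B.
*Lucia₂*: the pronoun c-commands this R-expression → coindexation would violate Principle C on *Lucia₂*.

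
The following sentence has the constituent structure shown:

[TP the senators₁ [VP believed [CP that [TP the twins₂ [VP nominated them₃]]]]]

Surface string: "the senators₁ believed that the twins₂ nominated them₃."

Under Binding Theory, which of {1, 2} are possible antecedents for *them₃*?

{1}

*them* is a pronoun, so Principle B applies: it must be free in its binding domain.
Binding domain of *them₃*: the embedded TP, whose subject is the twins₂.
*the senators₁* c-commands the pronoun but from outside its binding domain, and is not c-commanded by it → coindexation permitted.
*the twins₂* c-commands the pronoun within its binding domain → coindexation would violate Principle B.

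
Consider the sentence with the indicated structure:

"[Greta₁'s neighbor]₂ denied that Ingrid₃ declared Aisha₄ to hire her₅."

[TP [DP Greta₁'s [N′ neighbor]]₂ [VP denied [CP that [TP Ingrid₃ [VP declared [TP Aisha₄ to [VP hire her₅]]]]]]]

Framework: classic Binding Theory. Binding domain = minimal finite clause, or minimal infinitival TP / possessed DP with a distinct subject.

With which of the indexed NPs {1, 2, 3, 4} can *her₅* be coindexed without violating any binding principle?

{1, 2, 3}

*her* is a pronoun, so Principle B applies: it must be free in its binding domain.
Binding domain of *her₅*: the embedded TP, whose subject is Aisha₄.
*Greta₁* and the pronoun do not c-command one another → neither Principle B nor Principle C is at stake; coindexation permitted.
*[Greta₁'s neighbor]₂* c-commands the pronoun but from outside its binding domain, and is not c-commanded by it → coindexation permitted.
*Ingrid₃* c-commands the pronoun but from outside its binding domain, and is not c-commanded by it → coindexation permitted.
*Aisha₄* c-commands the pronoun within its binding domain → coindexation would violate Principle B.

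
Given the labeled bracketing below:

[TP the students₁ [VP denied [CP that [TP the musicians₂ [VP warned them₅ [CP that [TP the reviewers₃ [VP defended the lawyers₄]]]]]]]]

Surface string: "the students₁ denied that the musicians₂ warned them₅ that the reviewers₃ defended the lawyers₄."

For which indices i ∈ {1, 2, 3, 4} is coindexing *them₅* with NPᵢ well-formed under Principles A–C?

*them* is a pronoun, so Principle B applies: it must be free in its binding domain.
Binding domain of *them₅*: the embedded TP, whose subject is the musicians₂.
*the students₁* c-commands the pronoun but from outside its binding domain, and is not c-commanded by it → coindexation permitted.
*the musicians₂* c-commands the pronoun within its binding domain → coindexation would violate Principle B.
*the reviewers₃*: the pronoun c-commands this R-expression → coindexation would violate Principle C on *the reviewers₃*.
*the lawyers₄*: the pronoun c-commands this R-expression → coindexation would violate Principle C on *the lawyers₄*.

{1}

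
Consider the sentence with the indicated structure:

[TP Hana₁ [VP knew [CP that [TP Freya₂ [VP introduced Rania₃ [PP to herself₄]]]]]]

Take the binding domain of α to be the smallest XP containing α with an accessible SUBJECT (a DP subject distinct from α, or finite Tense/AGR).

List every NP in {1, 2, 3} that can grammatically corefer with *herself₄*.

{2, 3}

*herself* is an anaphor, so Principle A applies: it must be bound in its binding domain.
Binding domain of *herself₄*: the embedded TP, whose subject is Freya₂.
*Hana₁* c-commands the anaphor but is outside its binding domain → cannot satisfy Principle A.
*Freya₂* c-commands the anaphor within its binding domain → licit binder.
*Rania₃* c-commands the anaphor within its binding domain → licit binder.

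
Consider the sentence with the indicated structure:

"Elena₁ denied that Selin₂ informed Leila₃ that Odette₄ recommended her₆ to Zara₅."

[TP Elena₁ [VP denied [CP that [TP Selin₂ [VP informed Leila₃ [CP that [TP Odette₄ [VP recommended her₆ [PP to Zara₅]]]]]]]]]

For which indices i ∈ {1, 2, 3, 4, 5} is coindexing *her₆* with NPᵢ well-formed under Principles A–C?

*her* is a pronoun, so Principle B applies: it must be free in its binding domain.
Binding domain of *her₆*: the embedded TP, whose subject is Odette₄.
*Elena₁* c-commands the pronoun but from outside its binding domain, and is not c-commanded by it → coindexation permitted.
*Selin₂* c-commands the pronoun but from outside its binding domain, and is not c-commanded by it → coindexation permitted.
*Leila₃* c-commands the pronoun but from outside its binding domain, and is not c-commanded by it → coindexation permitted.
*Odette₄* c-commands the pronoun within its binding domain → coindexation would violate Principle B.
*Zara₅*: the pronoun c-commands this R-expression → coindexation would violate Principle C on *Zara₅*.

{1, 2, 3}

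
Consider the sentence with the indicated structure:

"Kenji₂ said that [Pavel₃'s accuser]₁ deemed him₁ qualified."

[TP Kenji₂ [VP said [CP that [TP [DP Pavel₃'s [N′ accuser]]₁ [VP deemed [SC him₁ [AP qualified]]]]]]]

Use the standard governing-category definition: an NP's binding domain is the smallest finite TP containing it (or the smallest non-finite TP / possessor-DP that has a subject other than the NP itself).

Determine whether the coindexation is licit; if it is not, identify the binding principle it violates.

Principle B

The two coindexed NPs are *[Pavel₃'s accuser]₁* and *him₁*.
*him₁* is a pronoun. Its binding domain is the embedded TP, whose subject is [Pavel₃'s accuser]₁.
*[Pavel₃'s accuser]₁* c-commands it within that domain and carries the same index.
The pronoun is locally bound → Principle B violation.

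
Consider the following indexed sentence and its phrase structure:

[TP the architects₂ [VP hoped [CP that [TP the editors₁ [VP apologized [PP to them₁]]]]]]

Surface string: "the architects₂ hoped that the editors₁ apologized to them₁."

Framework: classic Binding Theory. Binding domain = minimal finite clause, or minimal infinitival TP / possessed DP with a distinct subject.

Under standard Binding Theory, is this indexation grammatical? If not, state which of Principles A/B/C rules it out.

Principle B

The two coindexed NPs are *the editors₁* and *them₁*.
*them₁* is a pronoun. Its binding domain is the embedded TP, whose subject is the editors₁.
*the editors₁* c-commands it within that domain and carries the same index.
The pronoun is locally bound → Principle B violation.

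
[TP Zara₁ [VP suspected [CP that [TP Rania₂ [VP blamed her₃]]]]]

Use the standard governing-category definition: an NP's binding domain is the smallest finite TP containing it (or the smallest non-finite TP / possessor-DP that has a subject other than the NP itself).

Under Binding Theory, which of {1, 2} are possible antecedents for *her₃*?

*her* is a pronoun, so Principle B applies: it must be free in its binding domain.
Binding domain of *her₃*: the embedded TP, whose subject is Rania₂.
*Zara₁* c-commands the pronoun but from outside its binding domain, and is not c-commanded by it → coindexation permitted.
*Rania₂* c-commands the pronoun within its binding domain → coindexation would violate Principle B.

{1}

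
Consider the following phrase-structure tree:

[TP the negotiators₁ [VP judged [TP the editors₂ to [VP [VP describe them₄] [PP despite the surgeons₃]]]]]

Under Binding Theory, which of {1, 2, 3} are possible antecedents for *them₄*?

*them* is a pronoun, so Principle B applies: it must be free in its binding domain.
Binding domain of *them₄*: the embedded TP, whose subject is the editors₂.
*the negotiators₁* c-commands the pronoun but from outside its binding domain, and is not c-commanded by it → coindexation permitted.
*the editors₂* c-commands the pronoun within its binding domain → coindexation would violate Principle B.
*the surgeons₃* and the pronoun do not c-command one another → neither Principle B nor Principle C is at stake; coindexation permitted.

{1, 3}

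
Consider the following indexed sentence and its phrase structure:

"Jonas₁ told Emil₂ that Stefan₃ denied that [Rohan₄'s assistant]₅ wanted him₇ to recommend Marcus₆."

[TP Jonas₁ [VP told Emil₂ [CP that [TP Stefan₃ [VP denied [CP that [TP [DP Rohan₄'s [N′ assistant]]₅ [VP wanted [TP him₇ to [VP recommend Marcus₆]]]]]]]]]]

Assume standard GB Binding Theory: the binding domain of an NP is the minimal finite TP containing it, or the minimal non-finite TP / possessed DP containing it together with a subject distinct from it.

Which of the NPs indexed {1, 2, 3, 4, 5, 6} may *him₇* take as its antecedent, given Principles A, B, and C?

{1, 2, 3, 4}

*him* is a pronoun, so Principle B applies: it must be free in its binding domain.
Binding domain of *him₇*: the embedded TP, whose subject is [Rohan₄'s assistant]₅.
*Jonas₁* c-commands the pronoun but from outside its binding domain, and is not c-commanded by it → coindexation permitted.
*Emil₂* c-commands the pronoun but from outside its binding domain, and is not c-commanded by it → coindexation permitted.
*Stefan₃* c-commands the pronoun but from outside its binding domain, and is not c-commanded by it → coindexation permitted.
*Rohan₄* and the pronoun do not c-command one another → neither Principle B nor Principle C is at stake; coindexation permitted.
*[Rohan₄'s assistant]₅* c-commands the pronoun within its binding domain → coindexation would violate Principle B.
*Marcus₆*: the pronoun c-commands this R-expression → coindexation would violate Principle C on *Marcus₆*.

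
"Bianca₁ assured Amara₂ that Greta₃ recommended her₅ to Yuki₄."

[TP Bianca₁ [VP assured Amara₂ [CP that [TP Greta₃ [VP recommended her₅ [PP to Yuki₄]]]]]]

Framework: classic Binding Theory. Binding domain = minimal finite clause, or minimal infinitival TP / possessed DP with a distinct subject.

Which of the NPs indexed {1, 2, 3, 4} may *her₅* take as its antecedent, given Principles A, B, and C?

*her* is a pronoun, so Principle B applies: it must be free in its binding domain.
Binding domain of *her₅*: the embedded TP, whose subject is Greta₃.
*Bianca₁* c-commands the pronoun but from outside its binding domain, and is not c-commanded by it → coindexation permitted.
*Amara₂* c-commands the pronoun but from outside its binding domain, and is not c-commanded by it → coindexation permitted.
*Greta₃* c-commands the pronoun within its binding domain → coindexation would violate Principle B.
*Yuki₄*: the pronoun c-commands this R-expression → coindexation would violate Principle C on *Yuki₄*.

{1, 2}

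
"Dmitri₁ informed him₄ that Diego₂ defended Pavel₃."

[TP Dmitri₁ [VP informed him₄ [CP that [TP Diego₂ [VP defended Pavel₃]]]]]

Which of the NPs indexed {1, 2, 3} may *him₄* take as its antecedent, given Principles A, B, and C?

none

*him* is a pronoun, so Principle B applies: it must be free in its binding domain.
Binding domain of *him₄*: the matrix TP, whose subject is Dmitri₁.
*Dmitri₁* c-commands the pronoun within its binding domain → coindexation would violate Principle B.
*Diego₂*: the pronoun c-commands this R-expression → coindexation would violate Principle C on *Diego₂*.
*Pavel₃*: the pronoun c-commands this R-expression → coindexation would violate Principle C on *Pavel₃*.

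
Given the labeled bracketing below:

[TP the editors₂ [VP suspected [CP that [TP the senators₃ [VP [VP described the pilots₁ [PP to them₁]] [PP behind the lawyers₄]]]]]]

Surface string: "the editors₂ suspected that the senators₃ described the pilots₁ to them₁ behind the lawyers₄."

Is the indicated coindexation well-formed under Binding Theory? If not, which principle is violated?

The two coindexed NPs are *the pilots₁* and *them₁*.
*them₁* is a pronoun. Its binding domain is the embedded TP, whose subject is the senators₃.
*the pilots₁* c-commands it within that domain and carries the same index.
The pronoun is locally bound → Principle B violation.

Principle B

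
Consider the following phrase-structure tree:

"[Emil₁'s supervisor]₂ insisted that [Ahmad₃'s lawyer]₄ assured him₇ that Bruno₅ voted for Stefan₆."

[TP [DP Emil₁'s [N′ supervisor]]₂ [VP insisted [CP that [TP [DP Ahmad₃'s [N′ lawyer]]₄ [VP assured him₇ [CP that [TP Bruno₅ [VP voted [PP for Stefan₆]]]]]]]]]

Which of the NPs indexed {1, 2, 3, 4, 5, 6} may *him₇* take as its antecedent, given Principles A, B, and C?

{1, 2, 3}

*him* is a pronoun, so Principle B applies: it must be free in its binding domain.
Binding domain of *him₇*: the embedded TP, whose subject is [Ahmad₃'s lawyer]₄.
*Emil₁* and the pronoun do not c-command one another → neither Principle B nor Principle C is at stake; coindexation permitted.
*[Emil₁'s supervisor]₂* c-commands the pronoun but from outside its binding domain, and is not c-commanded by it → coindexation permitted.
*Ahmad₃* and the pronoun do not c-command one another → neither Principle B nor Principle C is at stake; coindexation permitted.
*[Ahmad₃'s lawyer]₄* c-commands the pronoun within its binding domain → coindexation would violate Principle B.
*Bruno₅*: the pronoun c-commands this R-expression → coindexation would violate Principle C on *Bruno₅*.
*Stefan₆*: the pronoun c-commands this R-expression → coindexation would violate Principle C on *Stefan₆*.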